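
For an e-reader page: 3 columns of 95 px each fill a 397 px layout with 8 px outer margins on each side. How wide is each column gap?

48 px

Subtract both margins: 397 − 2·8 = 381 px.
3 columns take 3·95 = 285 px; remaining 96 splits into 2 column gaps.
g = 96 / 2 = 48 px.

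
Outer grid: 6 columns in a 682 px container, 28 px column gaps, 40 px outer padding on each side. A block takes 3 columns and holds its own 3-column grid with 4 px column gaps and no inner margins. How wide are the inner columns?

93 px

Subtract both margins: 682 − 2·40 = 602 px.
6 columns + 5 column gaps: 6c + 5·28 = 602.
6c = 602 − 140 = 462, so c = 77 px.
Span of 3: 3·77 + 2·28 = 231 + 56 = 287 px.
287 − 2·4 = 279; ÷3 gives d = 93 px.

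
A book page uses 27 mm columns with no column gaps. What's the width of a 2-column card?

2-column span = 2·27 = 54 mm.

54 mm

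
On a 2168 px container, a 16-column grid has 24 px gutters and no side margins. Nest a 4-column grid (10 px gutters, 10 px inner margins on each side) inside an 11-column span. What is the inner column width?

358.25 px

Subtracting 15 gutters of 24 leaves 1808 for 16 columns, so c = 113 px.
11-column span = 11·113 + 10·24 = 1483 px.
Inner content = 1483 − 2·10 = 1463 px.
4d + 3·10 = 1463 → 4d = 1433 → d = 358.25 px.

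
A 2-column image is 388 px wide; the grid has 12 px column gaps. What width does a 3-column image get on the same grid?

Subtracting 1 column gap of 12 leaves 376 for 2 columns, so c = 188 px.
3 columns plus 2 column gaps: 564 + 24 = 588 px.

588 px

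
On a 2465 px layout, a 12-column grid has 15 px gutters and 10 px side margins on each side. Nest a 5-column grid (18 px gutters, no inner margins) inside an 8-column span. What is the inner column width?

Outer content = 2465 − 2·10 = 2445 px.
Subtracting 11 gutters of 15 leaves 2280 for 12 columns, so c = 190 px.
8 columns plus 7 gutters: 1520 + 105 = 1625 px.
5 columns + 4 gutters: 5d + 4·18 = 1625.
5d = 1625 − 72 = 1553, so d = 310.6 px.

310.6 px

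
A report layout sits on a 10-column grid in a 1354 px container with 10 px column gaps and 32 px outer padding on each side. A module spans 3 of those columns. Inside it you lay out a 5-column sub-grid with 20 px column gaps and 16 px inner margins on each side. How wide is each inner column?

53.6 px

Inside the margins: 1354 − 64 = 1290 px.
Subtracting 9 column gaps of 10 leaves 1200 for 10 columns, so c = 120 px.
3 columns plus 2 column gaps: 360 + 20 = 380 px.
Inner content = 380 − 2·16 = 348 px.
348 − 4·20 = 268; ÷5 gives d = 53.6 px.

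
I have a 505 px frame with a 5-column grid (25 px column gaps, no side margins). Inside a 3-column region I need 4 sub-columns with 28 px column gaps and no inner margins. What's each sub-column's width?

52.25 px

Subtracting 4 column gaps of 25 leaves 405 for 5 columns, so c = 81 px.
3-column span = 3·81 + 2·25 = 293 px.
4d + 3·28 = 293 → 4d = 209 → d = 52.25 px.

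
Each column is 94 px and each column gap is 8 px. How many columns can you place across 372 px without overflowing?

k columns need k·94 + (k−1)·8 = k·102 − 8.
k·102 − 8 ≤ 372 → k ≤ 380 / 102 ≈ 3.73, so k = 3.

3 columns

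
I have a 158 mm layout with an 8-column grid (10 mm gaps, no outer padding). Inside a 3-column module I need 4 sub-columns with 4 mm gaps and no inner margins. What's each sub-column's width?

158 − 7·10 = 88; ÷8 gives c = 11 mm.
3-column span = 3·11 + 2·10 = 53 mm.
Subtracting 3 gaps of 4 leaves 41 for 4 columns, so d = 10.25 mm.

10.25 mm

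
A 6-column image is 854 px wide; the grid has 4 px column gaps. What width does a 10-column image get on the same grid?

1426 px

Subtracting 5 column gaps of 4 leaves 834 for 6 columns, so c = 139 px.
10-column span = 10·139 + 9·4 = 1426 px.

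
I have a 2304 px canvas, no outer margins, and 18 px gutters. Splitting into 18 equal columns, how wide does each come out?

2304 − 17·18 = 1998; ÷18 gives c = 111 px.

111 px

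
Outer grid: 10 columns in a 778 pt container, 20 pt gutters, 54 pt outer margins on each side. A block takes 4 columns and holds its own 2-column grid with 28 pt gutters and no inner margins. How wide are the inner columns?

114 pt

Inside the margins: 778 − 108 = 670 pt.
10 columns + 9 gutters: 10c + 9·20 = 670.
10c = 670 − 180 = 490, so c = 49 pt.
4 columns plus 3 gutters: 196 + 60 = 256 pt.
2 columns + 1 gutter: 2d + 1·28 = 256.
2d = 256 − 28 = 228, so d = 114 pt.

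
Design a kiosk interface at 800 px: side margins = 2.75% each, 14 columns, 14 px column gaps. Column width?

Margins: 2.75% × 800 = 22 px each, so content = 800 − 44 = 756 px.
14 columns + 13 column gaps: 14c + 13·14 = 756.
14c = 756 − 182 = 574, so c = 41 px.

41 px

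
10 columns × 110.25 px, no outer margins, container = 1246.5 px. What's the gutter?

16 px

Columns use 1102.5 px, leaving 144 px across 9 gutters = 16 px each.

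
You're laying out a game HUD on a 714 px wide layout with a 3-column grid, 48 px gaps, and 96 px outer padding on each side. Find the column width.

Content width = 714 − 2·96 = 522 px.
3 columns + 2 gaps: 3c + 2·48 = 522.
3c = 522 − 96 = 426, so c = 142 px.

142 px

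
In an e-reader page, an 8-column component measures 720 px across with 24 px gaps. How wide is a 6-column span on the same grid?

534 px

Subtracting 7 gaps of 24 leaves 552 for 8 columns, so c = 69 px.
6 columns plus 5 gaps: 414 + 120 = 534 px.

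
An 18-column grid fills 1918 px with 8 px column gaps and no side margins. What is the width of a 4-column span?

Subtracting 17 column gaps of 8 leaves 1782 for 18 columns, so c = 99 px.
Span of 4: 4·99 + 3·8 = 396 + 24 = 420 px.

420 px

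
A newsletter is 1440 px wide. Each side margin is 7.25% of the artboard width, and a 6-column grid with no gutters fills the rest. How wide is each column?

205.2 px

1440 × (1 − 2·7.25%) = 1440 × 85.5% = 1231.2 px for the columns.
With no gutters, each column is 1231.2/6 = 205.2 px.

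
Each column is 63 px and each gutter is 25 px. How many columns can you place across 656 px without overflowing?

k columns need k·63 + (k−1)·25 = k·88 − 25.
k·88 − 25 ≤ 656 → k ≤ 681 / 88 ≈ 7.74, so k = 7.

7 columns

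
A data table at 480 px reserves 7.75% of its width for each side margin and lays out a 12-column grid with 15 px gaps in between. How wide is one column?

Each margin = 7.75% of 480 = 37.2 px; content = 480 − 2·37.2 = 405.6 px.
405.6 − 11·15 = 240.6; ÷12 gives c = 20.05 px.

20.05 px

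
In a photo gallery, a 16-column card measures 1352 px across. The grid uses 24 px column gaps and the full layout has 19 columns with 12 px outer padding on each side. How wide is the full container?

1634 px

16 columns + 15 column gaps: 16c + 15·24 = 1352.
16c = 1352 − 360 = 992, so c = 62 px.
Total width: 2·12 + 19·62 + 18·24 = 1634 px.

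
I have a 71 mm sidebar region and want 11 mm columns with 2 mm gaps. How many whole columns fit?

Each extra column adds 11 + 2 = 13 mm.
(71 + 2) / 13 = 5.62, so 5 columns fit.

5 columns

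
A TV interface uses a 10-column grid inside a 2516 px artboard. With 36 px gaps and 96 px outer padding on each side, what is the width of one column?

200 px

Inside the margins: 2516 − 192 = 2324 px.
10 columns + 9 gaps: 10c + 9·36 = 2324.
10c = 2324 − 324 = 2000, so c = 200 px.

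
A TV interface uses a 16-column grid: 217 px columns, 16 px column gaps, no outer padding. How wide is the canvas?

Canvas = 16·217 + 15·16 = 3472 + 240 = 3712 px.

3712 px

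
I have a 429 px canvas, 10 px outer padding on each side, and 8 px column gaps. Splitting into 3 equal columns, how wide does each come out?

Take off 20 px of margins, leaving 409 px.
Subtracting 2 column gaps of 8 leaves 393 for 3 columns, so c = 131 px.

131 px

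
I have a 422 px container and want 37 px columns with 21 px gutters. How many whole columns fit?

7 columns

Each extra column adds 37 + 21 = 58 px.
(422 + 21) / 58 = 7.64, so 7 columns fit.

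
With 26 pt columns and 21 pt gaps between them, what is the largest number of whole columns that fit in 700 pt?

15 columns

Each extra column adds 26 + 21 = 47 pt.
(700 + 21) / 47 = 15.34, so 15 columns fit.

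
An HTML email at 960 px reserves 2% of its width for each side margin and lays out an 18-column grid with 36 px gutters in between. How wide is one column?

17.2 px

Each margin = 2% of 960 = 19.2 px; content = 960 − 2·19.2 = 921.6 px.
Subtracting 17 gutters of 36 leaves 309.6 for 18 columns, so c = 17.2 px.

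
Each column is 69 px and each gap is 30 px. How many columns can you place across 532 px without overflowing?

5 columns

k columns need k·69 + (k−1)·30 = k·99 − 30.
k·99 − 30 ≤ 532 → k ≤ 562 / 99 ≈ 5.68, so k = 5.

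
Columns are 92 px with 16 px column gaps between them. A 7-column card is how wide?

7 columns plus 6 column gaps: 644 + 96 = 740 px.

740 px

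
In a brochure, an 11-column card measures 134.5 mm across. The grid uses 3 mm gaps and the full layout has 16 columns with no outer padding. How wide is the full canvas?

197 mm

11 columns + 10 gaps: 11c + 10·3 = 134.5.
11c = 134.5 − 30 = 104.5, so c = 9.5 mm.
Total width: 16·9.5 + 15·3 = 197 mm.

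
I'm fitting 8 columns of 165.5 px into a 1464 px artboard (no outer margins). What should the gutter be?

20 px

Columns use 1324 px, leaving 140 px across 7 gutters = 20 px each.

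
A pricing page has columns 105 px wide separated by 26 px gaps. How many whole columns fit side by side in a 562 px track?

4 columns

4 columns: 4·105 + 3·26 = 498 px ≤ 562.
5 columns: 629 px > 562. So 4.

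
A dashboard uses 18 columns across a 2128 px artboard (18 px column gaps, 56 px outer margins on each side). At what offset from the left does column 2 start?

169 px

Inside the margins: 2128 − 112 = 2016 px.
Subtracting 17 column gaps of 18 leaves 1710 for 18 columns, so c = 95 px.
Each column+gutter stride is 113 px; 1 of them past the 56 px margin is 56 + 113 = 169 px.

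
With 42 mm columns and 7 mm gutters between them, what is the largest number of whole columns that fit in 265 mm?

k columns need k·42 + (k−1)·7 = k·49 − 7.
k·49 − 7 ≤ 265 → k ≤ 272 / 49 ≈ 5.55, so k = 5.

5 columns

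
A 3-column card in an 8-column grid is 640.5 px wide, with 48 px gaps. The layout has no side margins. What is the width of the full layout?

3 columns + 2 gaps: 3c + 2·48 = 640.5.
3c = 640.5 − 96 = 544.5, so c = 181.5 px.
Summing: 1452 + 336 = 1788 px.

1788 px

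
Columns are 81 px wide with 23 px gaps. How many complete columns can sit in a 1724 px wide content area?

16 columns

16 columns: 16·81 + 15·23 = 1641 px ≤ 1724.
17 columns: 1745 px > 1724. So 16.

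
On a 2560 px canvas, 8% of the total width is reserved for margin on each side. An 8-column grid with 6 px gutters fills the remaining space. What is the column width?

263.55 px

2560 × (1 − 2·8%) = 2560 × 84% = 2150.4 px for the columns.
8c + 7·6 = 2150.4 → 8c = 2108.4 → c = 263.55 px.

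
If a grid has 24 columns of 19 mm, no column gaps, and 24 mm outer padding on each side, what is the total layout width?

Summing: 48 + 456 = 504 mm.

504 mm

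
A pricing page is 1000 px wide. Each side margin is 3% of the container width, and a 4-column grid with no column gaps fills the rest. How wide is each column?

235 px

1000 × (1 − 2·3%) = 1000 × 94% = 940 px for the columns.
4c = 940 → c = 235 px.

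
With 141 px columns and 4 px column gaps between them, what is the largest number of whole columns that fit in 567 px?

3 columns

3 columns: 3·141 + 2·4 = 431 px ≤ 567.
4 columns: 576 px > 567. So 3.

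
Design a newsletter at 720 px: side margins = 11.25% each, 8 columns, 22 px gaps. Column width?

50.5 px

720 × (1 − 2·11.25%) = 720 × 77.5% = 558 px for the columns.
8 columns + 7 gaps: 8c + 7·22 = 558.
8c = 558 − 154 = 404, so c = 50.5 px.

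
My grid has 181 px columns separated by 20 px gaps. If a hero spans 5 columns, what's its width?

985 px

Span of 5: 5·181 + 4·20 = 905 + 80 = 985 px.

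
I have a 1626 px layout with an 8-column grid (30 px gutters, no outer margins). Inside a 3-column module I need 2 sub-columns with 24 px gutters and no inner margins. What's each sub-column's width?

283.5 px

Subtracting 7 gutters of 30 leaves 1416 for 8 columns, so c = 177 px.
Span of 3: 3·177 + 2·30 = 531 + 60 = 591 px.
2 columns + 1 gutter: 2d + 1·24 = 591.
2d = 591 − 24 = 567, so d = 283.5 px.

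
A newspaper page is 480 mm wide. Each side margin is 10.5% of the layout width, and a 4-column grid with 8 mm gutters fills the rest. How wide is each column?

88.8 mm

480 × (1 − 2·10.5%) = 480 × 79% = 379.2 mm for the columns.
379.2 − 3·8 = 355.2; ÷4 gives c = 88.8 mm.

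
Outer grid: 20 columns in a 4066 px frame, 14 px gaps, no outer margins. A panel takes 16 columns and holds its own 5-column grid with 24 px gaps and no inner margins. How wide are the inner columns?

20 columns + 19 gaps: 20c + 19·14 = 4066.
20c = 4066 − 266 = 3800, so c = 190 px.
16-column span = 16·190 + 15·14 = 3250 px.
5d + 4·24 = 3250 → 5d = 3154 → d = 630.8 px.

630.8 px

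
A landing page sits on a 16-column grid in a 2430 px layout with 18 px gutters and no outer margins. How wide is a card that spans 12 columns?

1818 px

16c + 15·18 = 2430 → 16c = 2160 → c = 135 px.
12 columns plus 11 gutters: 1620 + 198 = 1818 px.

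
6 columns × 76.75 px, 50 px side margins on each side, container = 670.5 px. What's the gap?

22 px

Subtract both margins: 670.5 − 2·50 = 570.5 px.
6 columns take 6·76.75 = 460.5 px; remaining 110 splits into 5 gaps.
g = 110 / 5 = 22 px.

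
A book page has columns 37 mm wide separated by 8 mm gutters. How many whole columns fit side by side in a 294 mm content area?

6 columns

Each extra column adds 37 + 8 = 45 mm.
(294 + 8) / 45 = 6.71, so 6 columns fit.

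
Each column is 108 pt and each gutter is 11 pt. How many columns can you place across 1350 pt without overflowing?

11 columns

Each extra column adds 108 + 11 = 119 pt.
(1350 + 11) / 119 = 11.44, so 11 columns fit.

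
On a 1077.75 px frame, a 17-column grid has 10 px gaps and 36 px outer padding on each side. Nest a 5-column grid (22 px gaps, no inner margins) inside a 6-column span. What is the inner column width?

52.1 px

Outer content = 1077.75 − 2·36 = 1005.75 px.
17 columns + 16 gaps: 17c + 16·10 = 1005.75.
17c = 1005.75 − 160 = 845.75, so c = 49.75 px.
6 columns plus 5 gaps: 298.5 + 50 = 348.5 px.
348.5 − 4·22 = 260.5; ÷5 gives d = 52.1 px.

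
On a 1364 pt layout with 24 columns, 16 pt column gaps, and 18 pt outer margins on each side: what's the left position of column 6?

298 pt

Take off 36 pt of margins, leaving 1328 pt.
Subtracting 23 column gaps of 16 leaves 960 for 24 columns, so c = 40 pt.
Before column 6: the margin + 5 columns + 5 column gaps.
Offset = 18 + 5·(40 + 16) = 18 + 280 = 298 pt.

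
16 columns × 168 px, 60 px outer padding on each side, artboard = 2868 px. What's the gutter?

4 px

Subtract both margins: 2868 − 2·60 = 2748 px.
16·168 + 15g = 2748 → 15g = 60 → g = 4 px.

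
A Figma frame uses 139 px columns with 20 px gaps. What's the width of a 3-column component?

457 px

3 columns plus 2 gaps: 417 + 40 = 457 px.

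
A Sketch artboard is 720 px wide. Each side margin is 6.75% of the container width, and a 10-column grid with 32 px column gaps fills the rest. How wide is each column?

Margins: 6.75% × 720 = 48.6 px each, so content = 720 − 97.2 = 622.8 px.
10 columns + 9 column gaps: 10c + 9·32 = 622.8.
10c = 622.8 − 288 = 334.8, so c = 33.48 px.

33.48 px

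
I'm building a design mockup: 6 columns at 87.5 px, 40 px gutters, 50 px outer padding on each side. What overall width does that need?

Total width: 2·50 + 6·87.5 + 5·40 = 825 px.

825 px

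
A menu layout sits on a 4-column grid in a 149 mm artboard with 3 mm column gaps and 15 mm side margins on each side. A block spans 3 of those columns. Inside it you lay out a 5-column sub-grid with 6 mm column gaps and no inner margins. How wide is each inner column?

Outer content = 149 − 2·15 = 119 mm.
119 − 3·3 = 110; ÷4 gives c = 27.5 mm.
3 columns plus 2 column gaps: 82.5 + 6 = 88.5 mm.
5 columns + 4 column gaps: 5d + 4·6 = 88.5.
5d = 88.5 − 24 = 64.5, so d = 12.9 mm.

12.9 mm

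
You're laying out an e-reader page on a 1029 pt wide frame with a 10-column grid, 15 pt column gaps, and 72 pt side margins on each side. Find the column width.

Take off 144 pt of margins, leaving 885 pt.
10c + 9·15 = 885 → 10c = 750 → c = 75 pt.

75 pt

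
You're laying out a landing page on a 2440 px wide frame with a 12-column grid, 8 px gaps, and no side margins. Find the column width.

12 columns + 11 gaps: 12c + 11·8 = 2440.
12c = 2440 − 88 = 2352, so c = 196 px.

196 px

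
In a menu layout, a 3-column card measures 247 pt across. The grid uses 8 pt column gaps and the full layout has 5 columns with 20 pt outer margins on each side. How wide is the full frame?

3c + 2·8 = 247 → 3c = 231 → c = 77 pt.
Frame = 2·20 + 5·77 + 4·8 = 40 + 385 + 32 = 457 pt.

457 pt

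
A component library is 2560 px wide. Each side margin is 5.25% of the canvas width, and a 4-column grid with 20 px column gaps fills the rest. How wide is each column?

Each margin = 5.25% of 2560 = 134.4 px; content = 2560 − 2·134.4 = 2291.2 px.
Subtracting 3 column gaps of 20 leaves 2231.2 for 4 columns, so c = 557.8 px.

557.8 px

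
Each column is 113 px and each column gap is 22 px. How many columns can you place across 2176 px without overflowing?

16 columns

k columns need k·113 + (k−1)·22 = k·135 − 22.
k·135 − 22 ≤ 2176 → k ≤ 2198 / 135 ≈ 16.28, so k = 16.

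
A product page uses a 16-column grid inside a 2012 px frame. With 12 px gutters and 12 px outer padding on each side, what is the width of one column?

Content width = 2012 − 2·12 = 1988 px.
16c + 15·12 = 1988 → 16c = 1808 → c = 113 px.

113 px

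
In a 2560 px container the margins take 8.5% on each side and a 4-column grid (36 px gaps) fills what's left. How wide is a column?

Margins: 8.5% × 2560 = 217.6 px each, so content = 2560 − 435.2 = 2124.8 px.
2124.8 − 3·36 = 2016.8; ÷4 gives c = 504.2 px.

504.2 px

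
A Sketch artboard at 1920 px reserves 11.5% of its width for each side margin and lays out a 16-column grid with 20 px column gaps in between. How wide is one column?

Each margin = 11.5% of 1920 = 220.8 px; content = 1920 − 2·220.8 = 1478.4 px.
16 columns + 15 column gaps: 16c + 15·20 = 1478.4.
16c = 1478.4 − 300 = 1178.4, so c = 73.65 px.

73.65 px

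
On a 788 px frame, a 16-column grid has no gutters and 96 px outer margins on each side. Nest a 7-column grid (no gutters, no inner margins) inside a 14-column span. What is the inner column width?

Inside the margins: 788 − 192 = 596 px.
With no gutters, each column is 596/16 = 37.25 px.
With no gutters, 14 columns span 14·37.25 = 521.5 px.
7d = 521.5 → d = 74.5 px.

74.5 px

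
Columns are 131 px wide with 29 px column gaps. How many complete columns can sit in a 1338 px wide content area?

Each extra column adds 131 + 29 = 160 px.
(1338 + 29) / 160 = 8.54, so 8 columns fit.

8 columns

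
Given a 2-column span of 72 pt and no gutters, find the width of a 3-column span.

108 pt

2c = 72 → c = 36 pt.
With no gutters, 3 columns span 3·36 = 108 pt.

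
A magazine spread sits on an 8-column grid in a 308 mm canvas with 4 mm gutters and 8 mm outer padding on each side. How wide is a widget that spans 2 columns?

Content width = 308 − 2·8 = 292 mm.
8 columns + 7 gutters: 8c + 7·4 = 292.
8c = 292 − 28 = 264, so c = 33 mm.
Span of 2: 2·33 + 1·4 = 66 + 4 = 70 mm.

70 mm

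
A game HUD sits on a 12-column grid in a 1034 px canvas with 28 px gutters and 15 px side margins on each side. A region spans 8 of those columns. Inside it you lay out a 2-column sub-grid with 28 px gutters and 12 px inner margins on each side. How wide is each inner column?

Inside the margins: 1034 − 30 = 1004 px.
12 columns + 11 gutters: 12c + 11·28 = 1004.
12c = 1004 − 308 = 696, so c = 58 px.
8 columns plus 7 gutters: 464 + 196 = 660 px.
Inner content = 660 − 2·12 = 636 px.
2d + 1·28 = 636 → 2d = 608 → d = 304 px.

304 px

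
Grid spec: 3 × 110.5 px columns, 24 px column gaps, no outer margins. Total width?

Total width: 3·110.5 + 2·24 = 379.5 px.

379.5 px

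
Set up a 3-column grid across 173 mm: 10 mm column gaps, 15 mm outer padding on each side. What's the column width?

41 mm

Content width = 173 − 2·15 = 143 mm.
143 − 2·10 = 123; ÷3 gives c = 41 mm.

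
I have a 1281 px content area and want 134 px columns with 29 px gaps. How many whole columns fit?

8 columns

k columns need k·134 + (k−1)·29 = k·163 − 29.
k·163 − 29 ≤ 1281 → k ≤ 1310 / 163 ≈ 8.04, so k = 8.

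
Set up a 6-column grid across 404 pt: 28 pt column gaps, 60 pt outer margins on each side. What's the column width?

Take off 120 pt of margins, leaving 284 pt.
6c + 5·28 = 284 → 6c = 144 → c = 24 pt.

24 pt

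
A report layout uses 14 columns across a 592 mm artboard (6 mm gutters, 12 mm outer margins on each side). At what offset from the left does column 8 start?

299 mm

Subtract both margins: 592 − 2·12 = 568 mm.
568 − 13·6 = 490; ÷14 gives c = 35 mm.
Column 8 starts at margin + 7·(column + gutter) = 12 + 7·41 = 299 mm.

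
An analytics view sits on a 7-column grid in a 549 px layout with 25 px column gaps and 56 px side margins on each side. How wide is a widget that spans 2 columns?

107 px

Content width = 549 − 2·56 = 437 px.
Subtracting 6 column gaps of 25 leaves 287 for 7 columns, so c = 41 px.
2-column span = 2·41 + 1·25 = 107 px.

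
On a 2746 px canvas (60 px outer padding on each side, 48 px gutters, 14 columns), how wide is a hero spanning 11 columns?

2053 px

Inside the margins: 2746 − 120 = 2626 px.
Subtracting 13 gutters of 48 leaves 2002 for 14 columns, so c = 143 px.
Span of 11: 11·143 + 10·48 = 1573 + 480 = 2053 px.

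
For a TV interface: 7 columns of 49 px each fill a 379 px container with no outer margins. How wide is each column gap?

7 columns take 7·49 = 343 px; remaining 36 splits into 6 column gaps.
g = 36 / 6 = 6 px.

6 px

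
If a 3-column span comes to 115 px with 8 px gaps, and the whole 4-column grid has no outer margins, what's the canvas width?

115 − 2·8 = 99; ÷3 gives c = 33 px.
Canvas = 4·33 + 3·8 = 132 + 24 = 156 px.

156 px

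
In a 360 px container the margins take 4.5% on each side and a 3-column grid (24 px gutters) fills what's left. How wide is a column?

Margins: 4.5% × 360 = 16.2 px each, so content = 360 − 32.4 = 327.6 px.
3c + 2·24 = 327.6 → 3c = 279.6 → c = 93.2 px.

93.2 px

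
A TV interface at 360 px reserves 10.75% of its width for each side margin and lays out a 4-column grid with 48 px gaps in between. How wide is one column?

Each margin = 10.75% of 360 = 38.7 px; content = 360 − 2·38.7 = 282.6 px.
4 columns + 3 gaps: 4c + 3·48 = 282.6.
4c = 282.6 − 144 = 138.6, so c = 34.65 px.

34.65 px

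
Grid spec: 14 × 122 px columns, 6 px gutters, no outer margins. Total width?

Total width: 14·122 + 13·6 = 1786 px.

1786 px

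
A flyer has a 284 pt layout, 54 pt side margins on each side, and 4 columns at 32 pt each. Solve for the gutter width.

Take off 108 pt of margins, leaving 176 pt.
Columns use 128 pt, leaving 48 pt across 3 gutters = 16 pt each.

16 pt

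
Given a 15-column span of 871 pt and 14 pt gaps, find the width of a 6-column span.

Subtracting 14 gaps of 14 leaves 675 for 15 columns, so c = 45 pt.
Span of 6: 6·45 + 5·14 = 270 + 70 = 340 pt.

340 pt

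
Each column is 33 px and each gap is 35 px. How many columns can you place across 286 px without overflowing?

4 columns

k columns need k·33 + (k−1)·35 = k·68 − 35.
k·68 − 35 ≤ 286 → k ≤ 321 / 68 ≈ 4.72, so k = 4.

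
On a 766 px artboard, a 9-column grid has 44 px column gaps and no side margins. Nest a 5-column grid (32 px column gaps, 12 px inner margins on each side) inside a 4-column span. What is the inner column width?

32.8 px

766 − 8·44 = 414; ÷9 gives c = 46 px.
4-column span = 4·46 + 3·44 = 316 px.
Inner content = 316 − 2·12 = 292 px.
Subtracting 4 column gaps of 32 leaves 164 for 5 columns, so d = 32.8 px.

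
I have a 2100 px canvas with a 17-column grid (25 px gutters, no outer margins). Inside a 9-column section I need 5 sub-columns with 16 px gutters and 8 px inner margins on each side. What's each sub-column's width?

Subtracting 16 gutters of 25 leaves 1700 for 17 columns, so c = 100 px.
Span of 9: 9·100 + 8·25 = 900 + 200 = 1100 px.
Inner content = 1100 − 2·8 = 1084 px.
5 columns + 4 gutters: 5d + 4·16 = 1084.
5d = 1084 − 64 = 1020, so d = 204 px.

204 px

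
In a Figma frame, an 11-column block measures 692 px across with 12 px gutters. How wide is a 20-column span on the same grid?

1268 px

692 − 10·12 = 572; ÷11 gives c = 52 px.
20 columns plus 19 gutters: 1040 + 228 = 1268 px.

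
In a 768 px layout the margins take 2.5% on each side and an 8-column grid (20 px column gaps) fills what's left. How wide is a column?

73.7 px

Each margin = 2.5% of 768 = 19.2 px; content = 768 − 2·19.2 = 729.6 px.
Subtracting 7 column gaps of 20 leaves 589.6 for 8 columns, so c = 73.7 px.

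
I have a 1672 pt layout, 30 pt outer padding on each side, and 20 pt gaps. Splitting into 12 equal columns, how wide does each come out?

Content width = 1672 − 2·30 = 1612 pt.
12c + 11·20 = 1612 → 12c = 1392 → c = 116 pt.

116 pt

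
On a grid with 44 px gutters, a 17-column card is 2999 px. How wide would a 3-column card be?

Subtracting 16 gutters of 44 leaves 2295 for 17 columns, so c = 135 px.
Span of 3: 3·135 + 2·44 = 405 + 88 = 493 px.

493 px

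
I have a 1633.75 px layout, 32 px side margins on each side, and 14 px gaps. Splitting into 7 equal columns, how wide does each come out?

Inside the margins: 1633.75 − 64 = 1569.75 px.
Subtracting 6 gaps of 14 leaves 1485.75 for 7 columns, so c = 212.25 px.

212.25 px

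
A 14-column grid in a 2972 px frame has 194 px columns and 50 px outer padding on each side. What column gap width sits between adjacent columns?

12 px

Take off 100 px of margins, leaving 2872 px.
14·194 + 13g = 2872 → 13g = 156 → g = 12 px.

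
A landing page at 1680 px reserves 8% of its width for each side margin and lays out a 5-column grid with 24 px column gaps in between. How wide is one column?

Each margin = 8% of 1680 = 134.4 px; content = 1680 − 2·134.4 = 1411.2 px.
5 columns + 4 column gaps: 5c + 4·24 = 1411.2.
5c = 1411.2 − 96 = 1315.2, so c = 263.04 px.

263.04 px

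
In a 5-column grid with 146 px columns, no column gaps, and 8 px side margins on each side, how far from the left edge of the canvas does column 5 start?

Column 5 starts at margin + 4·(column + gutter) = 8 + 4·146 = 592 px.

592 px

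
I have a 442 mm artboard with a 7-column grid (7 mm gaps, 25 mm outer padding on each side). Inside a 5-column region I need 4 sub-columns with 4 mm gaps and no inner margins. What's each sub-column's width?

66.5 mm

Inside the margins: 442 − 50 = 392 mm.
7 columns + 6 gaps: 7c + 6·7 = 392.
7c = 392 − 42 = 350, so c = 50 mm.
Span of 5: 5·50 + 4·7 = 250 + 28 = 278 mm.
Subtracting 3 gaps of 4 leaves 266 for 4 columns, so d = 66.5 mm.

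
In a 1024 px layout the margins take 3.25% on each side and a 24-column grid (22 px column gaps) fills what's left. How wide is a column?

Each margin = 3.25% of 1024 = 33.28 px; content = 1024 − 2·33.28 = 957.44 px.
Subtracting 23 column gaps of 22 leaves 451.44 for 24 columns, so c = 18.81 px.

18.81 px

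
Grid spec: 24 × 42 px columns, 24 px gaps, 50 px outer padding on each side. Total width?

Container = 2·50 + 24·42 + 23·24 = 100 + 1008 + 552 = 1660 px.

1660 px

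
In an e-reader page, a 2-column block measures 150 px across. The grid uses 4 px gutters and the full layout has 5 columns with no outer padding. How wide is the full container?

150 − 1·4 = 146; ÷2 gives c = 73 px.
Summing: 365 + 16 = 381 px.

381 px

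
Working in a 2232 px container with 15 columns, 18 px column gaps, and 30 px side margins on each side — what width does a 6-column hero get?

Subtract both margins: 2232 − 2·30 = 2172 px.
15c + 14·18 = 2172 → 15c = 1920 → c = 128 px.
6 columns plus 5 column gaps: 768 + 90 = 858 px.

858 px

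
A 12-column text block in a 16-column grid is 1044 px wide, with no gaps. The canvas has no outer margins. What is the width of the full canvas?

12c = 1044 → c = 87 px.
Canvas = 16·87 = 1392 = 1392 px.

1392 px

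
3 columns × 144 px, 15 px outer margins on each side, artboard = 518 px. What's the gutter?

28 px

Inside the margins: 518 − 30 = 488 px.
3·144 + 2g = 488 → 2g = 56 → g = 28 px.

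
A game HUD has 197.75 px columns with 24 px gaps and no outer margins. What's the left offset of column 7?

1330.5 px

Each column+gutter stride is 221.75 px; with no margin, 6 of them is 1330.5 px.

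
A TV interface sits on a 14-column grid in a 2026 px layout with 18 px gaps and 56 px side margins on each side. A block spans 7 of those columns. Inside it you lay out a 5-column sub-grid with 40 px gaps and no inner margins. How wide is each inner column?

Inside the margins: 2026 − 112 = 1914 px.
1914 − 13·18 = 1680; ÷14 gives c = 120 px.
Span of 7: 7·120 + 6·18 = 840 + 108 = 948 px.
Subtracting 4 gaps of 40 leaves 788 for 5 columns, so d = 157.6 px.

157.6 px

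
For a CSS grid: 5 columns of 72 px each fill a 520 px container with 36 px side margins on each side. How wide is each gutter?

Inside the margins: 520 − 72 = 448 px.
Columns use 360 px, leaving 88 px across 4 gutters = 22 px each.

22 px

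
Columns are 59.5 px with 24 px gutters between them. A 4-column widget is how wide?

310 px

4-column span = 4·59.5 + 3·24 = 310 px.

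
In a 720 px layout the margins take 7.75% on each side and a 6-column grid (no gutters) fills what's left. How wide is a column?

101.4 px

Each margin = 7.75% of 720 = 55.8 px; content = 720 − 2·55.8 = 608.4 px.
6c = 608.4 → c = 101.4 px.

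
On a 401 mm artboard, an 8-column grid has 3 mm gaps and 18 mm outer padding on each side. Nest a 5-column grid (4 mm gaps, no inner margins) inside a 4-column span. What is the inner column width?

Outer content = 401 − 2·18 = 365 mm.
8 columns + 7 gaps: 8c + 7·3 = 365.
8c = 365 − 21 = 344, so c = 43 mm.
4-column span = 4·43 + 3·3 = 181 mm.
181 − 4·4 = 165; ÷5 gives d = 33 mm.

33 mm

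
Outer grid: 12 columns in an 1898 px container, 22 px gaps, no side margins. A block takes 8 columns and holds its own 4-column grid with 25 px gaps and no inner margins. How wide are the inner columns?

295.75 px

12c + 11·22 = 1898 → 12c = 1656 → c = 138 px.
8-column span = 8·138 + 7·22 = 1258 px.
4 columns + 3 gaps: 4d + 3·25 = 1258.
4d = 1258 − 75 = 1183, so d = 295.75 px.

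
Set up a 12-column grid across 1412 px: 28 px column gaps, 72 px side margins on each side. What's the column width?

80 px

Take off 144 px of margins, leaving 1268 px.
12 columns + 11 column gaps: 12c + 11·28 = 1268.
12c = 1268 − 308 = 960, so c = 80 px.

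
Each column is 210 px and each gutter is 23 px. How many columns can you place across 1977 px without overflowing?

8 columns: 8·210 + 7·23 = 1841 px ≤ 1977.
9 columns: 2074 px > 1977. So 8.

8 columns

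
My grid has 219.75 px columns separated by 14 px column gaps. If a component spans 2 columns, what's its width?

2 columns plus 1 column gap: 439.5 + 14 = 453.5 px.

453.5 px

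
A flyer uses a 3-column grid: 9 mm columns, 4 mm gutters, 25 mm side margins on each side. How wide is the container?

85 mm

Container = 2·25 + 3·9 + 2·4 = 50 + 27 + 8 = 85 mm.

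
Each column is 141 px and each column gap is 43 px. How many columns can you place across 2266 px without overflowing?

12 columns

Each extra column adds 141 + 43 = 184 px.
(2266 + 43) / 184 = 12.55, so 12 columns fit.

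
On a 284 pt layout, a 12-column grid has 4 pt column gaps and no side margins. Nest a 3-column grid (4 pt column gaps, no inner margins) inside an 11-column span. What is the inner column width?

Subtracting 11 column gaps of 4 leaves 240 for 12 columns, so c = 20 pt.
11 columns plus 10 column gaps: 220 + 40 = 260 pt.
3d + 2·4 = 260 → 3d = 252 → d = 84 pt.

84 pt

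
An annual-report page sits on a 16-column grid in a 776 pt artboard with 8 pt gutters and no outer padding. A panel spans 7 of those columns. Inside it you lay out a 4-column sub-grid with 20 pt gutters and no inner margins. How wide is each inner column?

776 − 15·8 = 656; ÷16 gives c = 41 pt.
7-column span = 7·41 + 6·8 = 335 pt.
335 − 3·20 = 275; ÷4 gives d = 68.75 pt.

68.75 pt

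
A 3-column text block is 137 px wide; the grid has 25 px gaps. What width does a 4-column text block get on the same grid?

Subtracting 2 gaps of 25 leaves 87 for 3 columns, so c = 29 px.
Span of 4: 4·29 + 3·25 = 116 + 75 = 191 px.

191 px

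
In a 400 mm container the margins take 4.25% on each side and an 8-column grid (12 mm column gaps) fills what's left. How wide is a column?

Each margin = 4.25% of 400 = 17 mm; content = 400 − 2·17 = 366 mm.
8 columns + 7 column gaps: 8c + 7·12 = 366.
8c = 366 − 84 = 282, so c = 35.25 mm.

35.25 mm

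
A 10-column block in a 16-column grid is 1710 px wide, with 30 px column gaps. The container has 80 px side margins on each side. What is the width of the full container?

Subtracting 9 column gaps of 30 leaves 1440 for 10 columns, so c = 144 px.
Adding margins, columns and gutters: 160 + 2304 + 450 = 2914 px.

2914 px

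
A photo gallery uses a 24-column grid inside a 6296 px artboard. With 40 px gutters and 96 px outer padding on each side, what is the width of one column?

216 px

Inside the margins: 6296 − 192 = 6104 px.
6104 − 23·40 = 5184; ÷24 gives c = 216 px.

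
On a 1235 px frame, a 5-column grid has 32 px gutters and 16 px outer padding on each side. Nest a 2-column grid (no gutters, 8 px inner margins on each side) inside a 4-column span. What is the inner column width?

Take off 32 px of margins, leaving 1203 px.
5c + 4·32 = 1203 → 5c = 1075 → c = 215 px.
4 columns plus 3 gutters: 860 + 96 = 956 px.
Inner content = 956 − 2·8 = 940 px.
940 / 2 = 470 px per column.

470 px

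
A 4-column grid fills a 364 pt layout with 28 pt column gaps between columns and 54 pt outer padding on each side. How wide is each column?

43 pt

Take off 108 pt of margins, leaving 256 pt.
4 columns + 3 column gaps: 4c + 3·28 = 256.
4c = 256 − 84 = 172, so c = 43 pt.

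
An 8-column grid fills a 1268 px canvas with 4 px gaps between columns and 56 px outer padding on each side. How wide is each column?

Subtract both margins: 1268 − 2·56 = 1156 px.
8c + 7·4 = 1156 → 8c = 1128 → c = 141 px.

141 px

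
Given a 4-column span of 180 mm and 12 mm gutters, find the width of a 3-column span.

4c + 3·12 = 180 → 4c = 144 → c = 36 mm.
Span of 3: 3·36 + 2·12 = 108 + 24 = 132 mm.

132 mm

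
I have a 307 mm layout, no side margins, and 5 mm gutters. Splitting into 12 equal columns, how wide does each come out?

21 mm

12c + 11·5 = 307 → 12c = 252 → c = 21 mm.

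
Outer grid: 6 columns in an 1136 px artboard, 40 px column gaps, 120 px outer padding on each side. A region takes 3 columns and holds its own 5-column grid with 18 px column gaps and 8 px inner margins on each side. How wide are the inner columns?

Take off 240 px of margins, leaving 896 px.
896 − 5·40 = 696; ÷6 gives c = 116 px.
Span of 3: 3·116 + 2·40 = 348 + 80 = 428 px.
Inner content = 428 − 2·8 = 412 px.
412 − 4·18 = 340; ÷5 gives d = 68 px.

68 px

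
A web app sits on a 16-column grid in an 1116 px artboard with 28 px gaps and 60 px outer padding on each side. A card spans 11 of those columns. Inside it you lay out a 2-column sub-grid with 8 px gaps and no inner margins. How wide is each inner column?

Inside the margins: 1116 − 120 = 996 px.
16 columns + 15 gaps: 16c + 15·28 = 996.
16c = 996 − 420 = 576, so c = 36 px.
11-column span = 11·36 + 10·28 = 676 px.
676 − 1·8 = 668; ÷2 gives d = 334 px.

334 px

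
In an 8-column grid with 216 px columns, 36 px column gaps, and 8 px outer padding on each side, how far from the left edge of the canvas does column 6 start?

Column 6 starts at margin + 5·(column + gutter) = 8 + 5·252 = 1268 px.

1268 px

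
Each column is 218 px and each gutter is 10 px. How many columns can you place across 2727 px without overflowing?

12 columns

Each extra column adds 218 + 10 = 228 px.
(2727 + 10) / 228 = 12.00, so 12 columns fit.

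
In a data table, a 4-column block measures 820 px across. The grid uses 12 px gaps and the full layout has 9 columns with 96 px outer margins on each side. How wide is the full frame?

4c + 3·12 = 820 → 4c = 784 → c = 196 px.
Frame = 2·96 + 9·196 + 8·12 = 192 + 1764 + 96 = 2052 px.

2052 px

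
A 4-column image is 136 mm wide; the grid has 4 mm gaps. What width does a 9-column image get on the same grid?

311 mm

Subtracting 3 gaps of 4 leaves 124 for 4 columns, so c = 31 mm.
Span of 9: 9·31 + 8·4 = 279 + 32 = 311 mm.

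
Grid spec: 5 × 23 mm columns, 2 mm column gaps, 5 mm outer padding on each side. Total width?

133 mm

Container = 2·5 + 5·23 + 4·2 = 10 + 115 + 8 = 133 mm.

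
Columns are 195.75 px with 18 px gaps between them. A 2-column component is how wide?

2-column span = 2·195.75 + 1·18 = 409.5 px.

409.5 px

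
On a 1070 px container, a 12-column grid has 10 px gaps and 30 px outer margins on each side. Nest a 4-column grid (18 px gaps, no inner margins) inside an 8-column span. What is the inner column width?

Outer content = 1070 − 2·30 = 1010 px.
12c + 11·10 = 1010 → 12c = 900 → c = 75 px.
8 columns plus 7 gaps: 600 + 70 = 670 px.
4 columns + 3 gaps: 4d + 3·18 = 670.
4d = 670 − 54 = 616, so d = 154 px.

154 px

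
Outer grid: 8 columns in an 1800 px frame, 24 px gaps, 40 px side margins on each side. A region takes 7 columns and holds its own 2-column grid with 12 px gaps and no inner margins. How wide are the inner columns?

745 px

Outer content = 1800 − 2·40 = 1720 px.
1720 − 7·24 = 1552; ÷8 gives c = 194 px.
7-column span = 7·194 + 6·24 = 1502 px.
2d + 1·12 = 1502 → 2d = 1490 → d = 745 px.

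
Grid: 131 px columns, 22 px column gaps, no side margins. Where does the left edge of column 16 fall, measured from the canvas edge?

Each column+gutter stride is 153 px; with no margin, 15 of them is 2295 px.

2295 px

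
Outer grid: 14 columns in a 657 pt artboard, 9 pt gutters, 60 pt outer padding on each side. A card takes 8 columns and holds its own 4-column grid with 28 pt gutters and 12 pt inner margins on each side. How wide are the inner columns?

Outer content = 657 − 2·60 = 537 pt.
14 columns + 13 gutters: 14c + 13·9 = 537.
14c = 537 − 117 = 420, so c = 30 pt.
8-column span = 8·30 + 7·9 = 303 pt.
Inner content = 303 − 2·12 = 279 pt.
279 − 3·28 = 195; ÷4 gives d = 48.75 pt.

48.75 pt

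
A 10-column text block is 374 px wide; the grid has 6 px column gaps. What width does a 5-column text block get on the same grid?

184 px

10c + 9·6 = 374 → 10c = 320 → c = 32 px.
Span of 5: 5·32 + 4·6 = 160 + 24 = 184 px.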